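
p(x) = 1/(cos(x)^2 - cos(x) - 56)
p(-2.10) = -0.02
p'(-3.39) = -0.00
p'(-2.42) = 0.00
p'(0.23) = 0.00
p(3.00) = -0.02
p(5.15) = -0.02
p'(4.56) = 0.00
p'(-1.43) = 0.00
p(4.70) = -0.02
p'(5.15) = 0.00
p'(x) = (2*sin(x)*cos(x) - sin(x))/(cos(x)^2 - cos(x) - 56)^2 = (2*cos(x) - 1)*sin(x)/(sin(x)^2 + cos(x) + 55)^2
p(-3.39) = -0.02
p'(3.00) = 0.00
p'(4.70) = 0.00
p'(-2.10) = 0.00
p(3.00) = -0.02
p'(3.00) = 0.00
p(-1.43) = -0.02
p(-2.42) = -0.02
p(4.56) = -0.02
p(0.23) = -0.02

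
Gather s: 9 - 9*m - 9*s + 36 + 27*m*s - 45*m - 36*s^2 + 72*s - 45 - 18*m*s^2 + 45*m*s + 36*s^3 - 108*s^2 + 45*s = -54*m + 36*s^3 + s^2*(-18*m - 144) + s*(72*m + 108)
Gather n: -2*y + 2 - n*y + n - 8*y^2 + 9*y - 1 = n*(1 - y) - 8*y^2 + 7*y + 1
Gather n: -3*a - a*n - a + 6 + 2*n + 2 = -4*a + n*(2 - a) + 8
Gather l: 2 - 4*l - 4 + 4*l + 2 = 0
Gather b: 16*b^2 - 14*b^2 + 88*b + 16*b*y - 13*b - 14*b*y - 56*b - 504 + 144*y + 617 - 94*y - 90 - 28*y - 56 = 2*b^2 + b*(2*y + 19) + 22*y - 33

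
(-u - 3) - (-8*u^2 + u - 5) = 8*u^2 - 2*u + 2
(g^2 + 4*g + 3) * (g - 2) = g^3 + 2*g^2 - 5*g - 6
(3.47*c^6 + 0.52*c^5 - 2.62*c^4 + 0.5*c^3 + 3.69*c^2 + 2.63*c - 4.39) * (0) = 0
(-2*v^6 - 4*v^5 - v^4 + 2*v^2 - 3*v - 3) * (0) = 0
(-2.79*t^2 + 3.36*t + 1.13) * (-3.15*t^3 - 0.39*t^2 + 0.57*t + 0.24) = 8.7885*t^5 - 9.4959*t^4 - 6.4602*t^3 + 0.8049*t^2 + 1.4505*t + 0.2712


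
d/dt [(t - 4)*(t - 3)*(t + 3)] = 3*t^2 - 8*t - 9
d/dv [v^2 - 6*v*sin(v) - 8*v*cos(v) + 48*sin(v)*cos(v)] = 8*v*sin(v) - 6*v*cos(v) + 2*v - 6*sin(v) - 8*cos(v) + 48*cos(2*v)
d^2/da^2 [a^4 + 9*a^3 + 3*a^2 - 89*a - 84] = 12*a^2 + 54*a + 6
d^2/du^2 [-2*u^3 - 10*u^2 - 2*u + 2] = -12*u - 20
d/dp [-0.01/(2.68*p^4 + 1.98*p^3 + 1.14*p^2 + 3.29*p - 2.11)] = (0.1072*p^3 + 0.0594*p^2 + 0.0228*p + 0.0329)/(2.68*p^4 + 1.98*p^3 + 1.14*p^2 + 3.29*p - 2.11)^2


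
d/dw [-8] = 0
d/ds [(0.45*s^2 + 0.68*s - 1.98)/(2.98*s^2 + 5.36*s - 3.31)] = (0.3856*s^2 + 8.8218*s + 8.362)/(8.8804*s^4 + 31.9456*s^3 + 9.00200000000001*s^2 - 35.4832*s + 10.9561)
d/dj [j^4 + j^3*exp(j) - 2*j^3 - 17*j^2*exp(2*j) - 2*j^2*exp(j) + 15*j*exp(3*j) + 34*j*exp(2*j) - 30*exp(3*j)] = j^3*exp(j) + 4*j^3 - 34*j^2*exp(2*j) + j^2*exp(j) - 6*j^2 + 45*j*exp(3*j) + 34*j*exp(2*j) - 4*j*exp(j) - 75*exp(3*j) + 34*exp(2*j)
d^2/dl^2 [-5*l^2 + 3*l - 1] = -10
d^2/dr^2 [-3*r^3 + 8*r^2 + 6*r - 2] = 16 - 18*r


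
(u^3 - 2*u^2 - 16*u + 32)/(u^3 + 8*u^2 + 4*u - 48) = (u - 4)/(u + 6)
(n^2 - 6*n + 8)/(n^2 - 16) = (n - 2)/(n + 4)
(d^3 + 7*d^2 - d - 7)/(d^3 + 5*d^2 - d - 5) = (d + 7)/(d + 5)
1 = 1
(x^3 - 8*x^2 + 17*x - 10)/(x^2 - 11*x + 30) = (x^2 - 3*x + 2)/(x - 6)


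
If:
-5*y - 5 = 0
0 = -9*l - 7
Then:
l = -7/9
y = -1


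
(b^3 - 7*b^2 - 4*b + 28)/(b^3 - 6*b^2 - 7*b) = (b^2 - 4)/(b*(b + 1))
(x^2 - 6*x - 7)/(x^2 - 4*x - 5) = (x - 7)/(x - 5)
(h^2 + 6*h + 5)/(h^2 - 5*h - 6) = (h + 5)/(h - 6)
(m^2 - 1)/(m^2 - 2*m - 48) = (1 - m^2)/(-m^2 + 2*m + 48)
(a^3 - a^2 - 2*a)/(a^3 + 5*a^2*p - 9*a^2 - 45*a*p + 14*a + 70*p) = a*(a + 1)/(a^2 + 5*a*p - 7*a - 35*p)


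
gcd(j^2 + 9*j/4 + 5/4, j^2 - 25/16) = j + 5/4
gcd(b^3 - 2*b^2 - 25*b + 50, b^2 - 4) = b - 2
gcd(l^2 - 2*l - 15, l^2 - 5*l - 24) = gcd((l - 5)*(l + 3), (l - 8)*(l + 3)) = l + 3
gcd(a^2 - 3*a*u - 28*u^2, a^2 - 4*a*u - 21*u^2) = -a + 7*u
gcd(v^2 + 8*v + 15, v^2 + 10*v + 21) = v + 3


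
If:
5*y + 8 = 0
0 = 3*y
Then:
No Solution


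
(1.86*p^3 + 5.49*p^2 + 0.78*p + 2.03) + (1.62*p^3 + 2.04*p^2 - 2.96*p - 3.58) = 3.48*p^3 + 7.53*p^2 - 2.18*p - 1.55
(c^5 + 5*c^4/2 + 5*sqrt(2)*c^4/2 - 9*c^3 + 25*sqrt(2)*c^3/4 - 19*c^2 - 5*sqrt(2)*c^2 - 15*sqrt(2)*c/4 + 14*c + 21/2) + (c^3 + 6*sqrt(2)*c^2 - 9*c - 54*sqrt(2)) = c^5 + 5*c^4/2 + 5*sqrt(2)*c^4/2 - 8*c^3 + 25*sqrt(2)*c^3/4 - 19*c^2 + sqrt(2)*c^2 - 15*sqrt(2)*c/4 + 5*c - 54*sqrt(2) + 21/2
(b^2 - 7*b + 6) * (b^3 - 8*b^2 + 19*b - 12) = b^5 - 15*b^4 + 81*b^3 - 193*b^2 + 198*b - 72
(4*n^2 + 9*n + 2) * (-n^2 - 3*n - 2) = -4*n^4 - 21*n^3 - 37*n^2 - 24*n - 4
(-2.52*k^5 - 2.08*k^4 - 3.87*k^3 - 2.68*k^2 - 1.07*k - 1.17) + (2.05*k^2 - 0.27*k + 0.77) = -2.52*k^5 - 2.08*k^4 - 3.87*k^3 - 0.63*k^2 - 1.34*k - 0.4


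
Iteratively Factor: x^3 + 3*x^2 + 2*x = (x + 2)*(x^2 + x) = (x + 1)*(x + 2)*(x)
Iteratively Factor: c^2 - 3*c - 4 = (c + 1)*(c - 4)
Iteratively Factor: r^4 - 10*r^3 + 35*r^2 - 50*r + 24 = (r - 4)*(r^3 - 6*r^2 + 11*r - 6) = (r - 4)*(r - 2)*(r^2 - 4*r + 3) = (r - 4)*(r - 2)*(r - 1)*(r - 3)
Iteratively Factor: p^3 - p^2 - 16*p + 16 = (p + 4)*(p^2 - 5*p + 4) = (p - 1)*(p + 4)*(p - 4)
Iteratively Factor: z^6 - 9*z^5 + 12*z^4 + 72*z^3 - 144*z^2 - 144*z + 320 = (z + 2)*(z^5 - 11*z^4 + 34*z^3 + 4*z^2 - 152*z + 160) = (z + 2)^2*(z^4 - 13*z^3 + 60*z^2 - 116*z + 80) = (z - 5)*(z + 2)^2*(z^3 - 8*z^2 + 20*z - 16) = (z - 5)*(z - 2)*(z + 2)^2*(z^2 - 6*z + 8) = (z - 5)*(z - 2)^2*(z + 2)^2*(z - 4)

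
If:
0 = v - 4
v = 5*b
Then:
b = 4/5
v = 4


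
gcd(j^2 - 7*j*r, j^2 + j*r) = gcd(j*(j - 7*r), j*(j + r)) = j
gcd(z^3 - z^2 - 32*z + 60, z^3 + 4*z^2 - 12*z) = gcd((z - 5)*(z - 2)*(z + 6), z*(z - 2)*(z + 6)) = z^2 + 4*z - 12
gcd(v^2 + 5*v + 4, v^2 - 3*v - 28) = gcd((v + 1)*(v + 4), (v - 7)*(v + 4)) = v + 4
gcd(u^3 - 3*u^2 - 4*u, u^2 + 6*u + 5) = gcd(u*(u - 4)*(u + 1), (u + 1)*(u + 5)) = u + 1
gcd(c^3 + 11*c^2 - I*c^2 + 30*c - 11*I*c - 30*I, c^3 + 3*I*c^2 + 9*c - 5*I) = c - I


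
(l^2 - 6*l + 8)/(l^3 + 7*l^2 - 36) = (l - 4)/(l^2 + 9*l + 18)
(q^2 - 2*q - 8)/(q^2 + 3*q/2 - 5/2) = 2*(q^2 - 2*q - 8)/(2*q^2 + 3*q - 5)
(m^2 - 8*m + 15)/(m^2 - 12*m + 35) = (m - 3)/(m - 7)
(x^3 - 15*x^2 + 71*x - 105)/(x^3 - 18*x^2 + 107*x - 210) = (x - 3)/(x - 6)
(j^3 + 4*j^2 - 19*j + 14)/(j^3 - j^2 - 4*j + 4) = (j + 7)/(j + 2)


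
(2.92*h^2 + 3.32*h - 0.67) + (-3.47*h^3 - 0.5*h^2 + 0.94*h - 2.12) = -3.47*h^3 + 2.42*h^2 + 4.26*h - 2.79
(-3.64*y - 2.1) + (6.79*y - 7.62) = 3.15*y - 9.72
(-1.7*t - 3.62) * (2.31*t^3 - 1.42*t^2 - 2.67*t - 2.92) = -3.927*t^4 - 5.9482*t^3 + 9.6794*t^2 + 14.6294*t + 10.5704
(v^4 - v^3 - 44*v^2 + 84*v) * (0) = 0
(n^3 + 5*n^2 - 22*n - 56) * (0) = 0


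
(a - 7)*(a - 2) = a^2 - 9*a + 14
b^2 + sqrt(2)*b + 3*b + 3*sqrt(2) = (b + 3)*(b + sqrt(2))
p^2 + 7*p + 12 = (p + 3)*(p + 4)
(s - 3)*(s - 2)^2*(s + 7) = s^4 - 33*s^2 + 100*s - 84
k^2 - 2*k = k*(k - 2)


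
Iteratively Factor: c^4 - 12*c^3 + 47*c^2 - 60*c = (c - 3)*(c^3 - 9*c^2 + 20*c) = (c - 4)*(c - 3)*(c^2 - 5*c) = c*(c - 4)*(c - 3)*(c - 5)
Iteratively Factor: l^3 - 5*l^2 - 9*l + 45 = (l + 3)*(l^2 - 8*l + 15) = (l - 3)*(l + 3)*(l - 5)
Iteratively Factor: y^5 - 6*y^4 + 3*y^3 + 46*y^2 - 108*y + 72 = (y + 3)*(y^4 - 9*y^3 + 30*y^2 - 44*y + 24) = (y - 3)*(y + 3)*(y^3 - 6*y^2 + 12*y - 8) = (y - 3)*(y - 2)*(y + 3)*(y^2 - 4*y + 4) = (y - 3)*(y - 2)^2*(y + 3)*(y - 2)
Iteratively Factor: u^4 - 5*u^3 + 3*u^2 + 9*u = (u + 1)*(u^3 - 6*u^2 + 9*u) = u*(u + 1)*(u^2 - 6*u + 9) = u*(u - 3)*(u + 1)*(u - 3)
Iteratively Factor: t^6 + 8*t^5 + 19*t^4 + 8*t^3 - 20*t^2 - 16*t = (t)*(t^5 + 8*t^4 + 19*t^3 + 8*t^2 - 20*t - 16) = t*(t - 1)*(t^4 + 9*t^3 + 28*t^2 + 36*t + 16) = t*(t - 1)*(t + 2)*(t^3 + 7*t^2 + 14*t + 8) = t*(t - 1)*(t + 2)^2*(t^2 + 5*t + 4) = t*(t - 1)*(t + 2)^2*(t + 4)*(t + 1)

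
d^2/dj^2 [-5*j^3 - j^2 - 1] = -30*j - 2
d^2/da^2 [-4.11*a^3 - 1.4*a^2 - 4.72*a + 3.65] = -24.66*a - 2.8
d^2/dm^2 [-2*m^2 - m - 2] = -4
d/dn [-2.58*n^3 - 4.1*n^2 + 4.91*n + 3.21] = -7.74*n^2 - 8.2*n + 4.91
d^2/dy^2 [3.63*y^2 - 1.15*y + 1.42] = 7.26000000000000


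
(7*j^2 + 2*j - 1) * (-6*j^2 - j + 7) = -42*j^4 - 19*j^3 + 53*j^2 + 15*j - 7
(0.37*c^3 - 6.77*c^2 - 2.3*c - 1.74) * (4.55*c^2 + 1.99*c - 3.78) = 1.6835*c^5 - 30.0672*c^4 - 25.3359*c^3 + 13.0966*c^2 + 5.2314*c + 6.5772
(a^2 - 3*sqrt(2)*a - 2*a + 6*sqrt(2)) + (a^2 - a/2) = 2*a^2 - 3*sqrt(2)*a - 5*a/2 + 6*sqrt(2)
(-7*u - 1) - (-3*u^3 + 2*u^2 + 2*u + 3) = 3*u^3 - 2*u^2 - 9*u - 4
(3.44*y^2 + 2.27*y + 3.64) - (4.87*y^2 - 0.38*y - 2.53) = -1.43*y^2 + 2.65*y + 6.17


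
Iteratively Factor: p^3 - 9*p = (p)*(p^2 - 9) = p*(p + 3)*(p - 3)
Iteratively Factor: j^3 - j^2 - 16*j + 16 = (j - 4)*(j^2 + 3*j - 4) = (j - 4)*(j - 1)*(j + 4)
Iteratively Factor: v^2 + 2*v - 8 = (v + 4)*(v - 2)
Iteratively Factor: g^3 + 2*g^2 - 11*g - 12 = (g + 4)*(g^2 - 2*g - 3) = (g + 1)*(g + 4)*(g - 3)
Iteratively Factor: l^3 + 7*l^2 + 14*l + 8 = (l + 1)*(l^2 + 6*l + 8) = (l + 1)*(l + 2)*(l + 4)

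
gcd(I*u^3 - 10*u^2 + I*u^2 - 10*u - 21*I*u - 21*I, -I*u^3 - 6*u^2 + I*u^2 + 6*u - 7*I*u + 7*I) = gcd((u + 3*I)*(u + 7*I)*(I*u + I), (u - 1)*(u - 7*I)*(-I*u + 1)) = 1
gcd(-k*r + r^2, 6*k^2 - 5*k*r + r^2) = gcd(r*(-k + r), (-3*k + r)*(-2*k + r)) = 1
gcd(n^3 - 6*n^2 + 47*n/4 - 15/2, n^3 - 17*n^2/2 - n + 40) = n - 5/2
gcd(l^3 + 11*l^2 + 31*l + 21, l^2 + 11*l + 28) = l + 7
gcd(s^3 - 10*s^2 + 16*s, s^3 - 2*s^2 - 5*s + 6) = 1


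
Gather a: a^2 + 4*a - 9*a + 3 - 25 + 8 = a^2 - 5*a - 14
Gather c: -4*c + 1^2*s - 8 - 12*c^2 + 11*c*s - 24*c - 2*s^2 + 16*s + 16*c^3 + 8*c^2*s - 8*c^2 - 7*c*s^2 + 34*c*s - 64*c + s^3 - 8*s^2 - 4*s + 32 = 16*c^3 + c^2*(8*s - 20) + c*(-7*s^2 + 45*s - 92) + s^3 - 10*s^2 + 13*s + 24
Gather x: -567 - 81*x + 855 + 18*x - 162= 126 - 63*x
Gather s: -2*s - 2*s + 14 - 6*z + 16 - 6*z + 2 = -4*s - 12*z + 32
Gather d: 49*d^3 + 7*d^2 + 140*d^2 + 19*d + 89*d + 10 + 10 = 49*d^3 + 147*d^2 + 108*d + 20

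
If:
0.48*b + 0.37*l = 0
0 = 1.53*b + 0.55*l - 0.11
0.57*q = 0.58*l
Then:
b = 0.13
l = -0.17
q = -0.18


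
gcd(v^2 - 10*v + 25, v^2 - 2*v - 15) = v - 5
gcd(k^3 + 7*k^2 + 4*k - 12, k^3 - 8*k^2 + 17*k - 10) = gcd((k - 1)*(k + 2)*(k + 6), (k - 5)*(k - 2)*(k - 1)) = k - 1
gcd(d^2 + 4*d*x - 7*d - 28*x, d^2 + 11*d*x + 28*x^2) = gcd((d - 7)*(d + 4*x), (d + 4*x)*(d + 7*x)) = d + 4*x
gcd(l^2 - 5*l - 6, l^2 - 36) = l - 6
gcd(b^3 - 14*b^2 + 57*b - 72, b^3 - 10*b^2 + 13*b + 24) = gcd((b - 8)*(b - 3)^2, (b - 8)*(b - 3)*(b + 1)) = b^2 - 11*b + 24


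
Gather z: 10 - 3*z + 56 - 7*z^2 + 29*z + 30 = -7*z^2 + 26*z + 96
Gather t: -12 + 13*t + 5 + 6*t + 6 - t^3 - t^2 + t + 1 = -t^3 - t^2 + 20*t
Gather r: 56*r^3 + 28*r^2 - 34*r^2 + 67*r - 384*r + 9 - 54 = 56*r^3 - 6*r^2 - 317*r - 45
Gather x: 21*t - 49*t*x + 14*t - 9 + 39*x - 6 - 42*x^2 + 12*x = 35*t - 42*x^2 + x*(51 - 49*t) - 15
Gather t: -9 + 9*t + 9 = 9*t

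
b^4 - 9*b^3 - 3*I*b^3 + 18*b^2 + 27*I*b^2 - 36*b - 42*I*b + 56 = (b - 7)*(b - 2)*(b - 4*I)*(b + I)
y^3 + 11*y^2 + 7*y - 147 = (y - 3)*(y + 7)^2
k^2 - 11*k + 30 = (k - 6)*(k - 5)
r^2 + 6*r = r*(r + 6)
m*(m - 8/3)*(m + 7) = m^3 + 13*m^2/3 - 56*m/3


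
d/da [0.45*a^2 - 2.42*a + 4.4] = 0.9*a - 2.42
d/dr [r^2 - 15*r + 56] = 2*r - 15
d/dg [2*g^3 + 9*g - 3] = 6*g^2 + 9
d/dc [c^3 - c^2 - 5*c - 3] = 3*c^2 - 2*c - 5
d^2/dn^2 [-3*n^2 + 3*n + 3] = -6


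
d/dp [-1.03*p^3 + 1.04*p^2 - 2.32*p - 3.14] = -3.09*p^2 + 2.08*p - 2.32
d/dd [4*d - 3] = 4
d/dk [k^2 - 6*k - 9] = 2*k - 6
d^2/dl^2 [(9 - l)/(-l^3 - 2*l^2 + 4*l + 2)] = 2*(3*l^5 - 48*l^4 - 136*l^3 + 12*l^2 + 174*l - 188)/(l^9 + 6*l^8 - 46*l^6 - 24*l^5 + 120*l^4 + 44*l^3 - 72*l^2 - 48*l - 8)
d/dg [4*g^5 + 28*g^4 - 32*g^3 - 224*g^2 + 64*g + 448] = 20*g^4 + 112*g^3 - 96*g^2 - 448*g + 64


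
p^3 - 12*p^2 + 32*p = p*(p - 8)*(p - 4)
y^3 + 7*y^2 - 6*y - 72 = (y - 3)*(y + 4)*(y + 6)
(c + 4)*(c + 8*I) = c^2 + 4*c + 8*I*c + 32*I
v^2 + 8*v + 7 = (v + 1)*(v + 7)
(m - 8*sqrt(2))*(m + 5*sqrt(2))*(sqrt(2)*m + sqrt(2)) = sqrt(2)*m^3 - 6*m^2 + sqrt(2)*m^2 - 80*sqrt(2)*m - 6*m - 80*sqrt(2)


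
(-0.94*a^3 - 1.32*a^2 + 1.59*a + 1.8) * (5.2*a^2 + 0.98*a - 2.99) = -4.888*a^5 - 7.7852*a^4 + 9.785*a^3 + 14.865*a^2 - 2.9901*a - 5.382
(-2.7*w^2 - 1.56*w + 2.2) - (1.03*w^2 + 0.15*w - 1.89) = -3.73*w^2 - 1.71*w + 4.09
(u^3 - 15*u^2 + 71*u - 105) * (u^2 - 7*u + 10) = u^5 - 22*u^4 + 186*u^3 - 752*u^2 + 1445*u - 1050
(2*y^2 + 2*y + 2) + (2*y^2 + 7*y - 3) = 4*y^2 + 9*y - 1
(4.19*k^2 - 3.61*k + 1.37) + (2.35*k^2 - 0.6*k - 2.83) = 6.54*k^2 - 4.21*k - 1.46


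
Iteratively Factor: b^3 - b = (b - 1)*(b^2 + b) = (b - 1)*(b + 1)*(b)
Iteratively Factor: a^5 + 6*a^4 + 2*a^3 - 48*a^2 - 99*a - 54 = (a - 3)*(a^4 + 9*a^3 + 29*a^2 + 39*a + 18) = (a - 3)*(a + 1)*(a^3 + 8*a^2 + 21*a + 18) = (a - 3)*(a + 1)*(a + 2)*(a^2 + 6*a + 9) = (a - 3)*(a + 1)*(a + 2)*(a + 3)*(a + 3)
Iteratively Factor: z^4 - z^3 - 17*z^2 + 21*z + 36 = (z + 1)*(z^3 - 2*z^2 - 15*z + 36) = (z - 3)*(z + 1)*(z^2 + z - 12) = (z - 3)*(z + 1)*(z + 4)*(z - 3)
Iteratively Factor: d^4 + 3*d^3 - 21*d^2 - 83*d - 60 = (d - 5)*(d^3 + 8*d^2 + 19*d + 12) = (d - 5)*(d + 1)*(d^2 + 7*d + 12) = (d - 5)*(d + 1)*(d + 3)*(d + 4)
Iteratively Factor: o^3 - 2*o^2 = (o)*(o^2 - 2*o) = o*(o - 2)*(o)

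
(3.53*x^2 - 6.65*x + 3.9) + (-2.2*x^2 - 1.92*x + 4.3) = 1.33*x^2 - 8.57*x + 8.2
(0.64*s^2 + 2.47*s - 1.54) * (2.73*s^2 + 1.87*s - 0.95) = 1.7472*s^4 + 7.9399*s^3 - 0.193299999999999*s^2 - 5.2263*s + 1.463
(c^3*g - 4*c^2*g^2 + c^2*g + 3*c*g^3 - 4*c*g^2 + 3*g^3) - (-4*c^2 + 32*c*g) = c^3*g - 4*c^2*g^2 + c^2*g + 4*c^2 + 3*c*g^3 - 4*c*g^2 - 32*c*g + 3*g^3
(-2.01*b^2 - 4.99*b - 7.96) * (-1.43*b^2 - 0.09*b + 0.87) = 2.8743*b^4 + 7.3166*b^3 + 10.0832*b^2 - 3.6249*b - 6.9252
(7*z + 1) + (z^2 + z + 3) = z^2 + 8*z + 4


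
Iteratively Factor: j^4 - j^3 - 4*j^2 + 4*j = (j)*(j^3 - j^2 - 4*j + 4) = j*(j - 2)*(j^2 + j - 2) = j*(j - 2)*(j + 2)*(j - 1)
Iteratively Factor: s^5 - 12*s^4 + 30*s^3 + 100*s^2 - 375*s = (s)*(s^4 - 12*s^3 + 30*s^2 + 100*s - 375) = s*(s - 5)*(s^3 - 7*s^2 - 5*s + 75) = s*(s - 5)^2*(s^2 - 2*s - 15) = s*(s - 5)^3*(s + 3)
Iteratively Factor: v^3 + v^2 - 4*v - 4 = (v - 2)*(v^2 + 3*v + 2) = (v - 2)*(v + 1)*(v + 2)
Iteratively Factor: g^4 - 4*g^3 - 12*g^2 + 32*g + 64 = (g + 2)*(g^3 - 6*g^2 + 32) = (g - 4)*(g + 2)*(g^2 - 2*g - 8) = (g - 4)^2*(g + 2)*(g + 2)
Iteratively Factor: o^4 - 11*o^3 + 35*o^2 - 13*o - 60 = (o + 1)*(o^3 - 12*o^2 + 47*o - 60) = (o - 3)*(o + 1)*(o^2 - 9*o + 20) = (o - 4)*(o - 3)*(o + 1)*(o - 5)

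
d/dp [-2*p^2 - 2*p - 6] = -4*p - 2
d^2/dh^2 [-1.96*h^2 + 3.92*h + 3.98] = -3.92000000000000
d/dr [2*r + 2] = 2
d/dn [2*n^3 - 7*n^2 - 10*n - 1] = 6*n^2 - 14*n - 10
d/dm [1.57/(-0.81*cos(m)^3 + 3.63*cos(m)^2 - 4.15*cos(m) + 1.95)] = (-3.8151*cos(m)^2 + 11.3982*cos(m) - 6.5155)*sin(m)/(0.81*cos(m)^3 - 3.63*cos(m)^2 + 4.15*cos(m) - 1.95)^2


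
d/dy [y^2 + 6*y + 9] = 2*y + 6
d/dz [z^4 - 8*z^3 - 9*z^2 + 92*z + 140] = 4*z^3 - 24*z^2 - 18*z + 92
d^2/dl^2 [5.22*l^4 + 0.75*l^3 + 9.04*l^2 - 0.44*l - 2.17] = 62.64*l^2 + 4.5*l + 18.08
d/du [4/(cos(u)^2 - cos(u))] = 4*(-sin(u)/cos(u)^2 + 2*tan(u))/(cos(u) - 1)^2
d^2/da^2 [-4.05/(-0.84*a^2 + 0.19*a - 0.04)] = (-5.71536*a^2 + 1.29276*a + 4.05*(1.68*a - 0.19)*(3.36*a - 0.38) - 0.27216)/(0.84*a^2 - 0.19*a + 0.04)^3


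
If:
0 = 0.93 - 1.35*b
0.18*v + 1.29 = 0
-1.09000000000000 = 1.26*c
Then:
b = 0.69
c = -0.87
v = -7.17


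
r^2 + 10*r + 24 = (r + 4)*(r + 6)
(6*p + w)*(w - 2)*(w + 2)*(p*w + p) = 6*p^2*w^3 + 6*p^2*w^2 - 24*p^2*w - 24*p^2 + p*w^4 + p*w^3 - 4*p*w^2 - 4*p*w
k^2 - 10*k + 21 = (k - 7)*(k - 3)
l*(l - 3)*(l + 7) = l^3 + 4*l^2 - 21*l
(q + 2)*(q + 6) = q^2 + 8*q + 12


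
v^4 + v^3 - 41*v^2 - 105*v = v*(v - 7)*(v + 3)*(v + 5)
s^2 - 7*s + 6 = (s - 6)*(s - 1)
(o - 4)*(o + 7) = o^2 + 3*o - 28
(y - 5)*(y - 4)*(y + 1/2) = y^3 - 17*y^2/2 + 31*y/2 + 10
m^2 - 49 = (m - 7)*(m + 7)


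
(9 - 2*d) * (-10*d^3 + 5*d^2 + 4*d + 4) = 20*d^4 - 100*d^3 + 37*d^2 + 28*d + 36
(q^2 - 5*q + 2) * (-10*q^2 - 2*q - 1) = -10*q^4 + 48*q^3 - 11*q^2 + q - 2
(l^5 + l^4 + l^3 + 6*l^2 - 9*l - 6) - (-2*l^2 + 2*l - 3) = l^5 + l^4 + l^3 + 8*l^2 - 11*l - 3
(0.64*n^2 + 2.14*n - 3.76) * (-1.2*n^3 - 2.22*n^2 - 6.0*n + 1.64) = -0.768*n^5 - 3.9888*n^4 - 4.0788*n^3 - 3.4432*n^2 + 26.0696*n - 6.1664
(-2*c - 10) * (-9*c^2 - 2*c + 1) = 18*c^3 + 94*c^2 + 18*c - 10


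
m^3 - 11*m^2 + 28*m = m*(m - 7)*(m - 4)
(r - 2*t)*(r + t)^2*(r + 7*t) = r^4 + 7*r^3*t - 3*r^2*t^2 - 23*r*t^3 - 14*t^4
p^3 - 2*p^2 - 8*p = p*(p - 4)*(p + 2)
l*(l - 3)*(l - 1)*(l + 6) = l^4 + 2*l^3 - 21*l^2 + 18*l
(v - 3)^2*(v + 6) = v^3 - 27*v + 54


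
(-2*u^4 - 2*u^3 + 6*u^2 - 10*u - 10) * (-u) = 2*u^5 + 2*u^4 - 6*u^3 + 10*u^2 + 10*u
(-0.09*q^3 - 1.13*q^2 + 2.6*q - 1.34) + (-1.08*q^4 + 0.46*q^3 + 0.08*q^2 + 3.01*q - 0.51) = -1.08*q^4 + 0.37*q^3 - 1.05*q^2 + 5.61*q - 1.85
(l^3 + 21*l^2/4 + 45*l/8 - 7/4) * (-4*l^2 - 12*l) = -4*l^5 - 33*l^4 - 171*l^3/2 - 121*l^2/2 + 21*l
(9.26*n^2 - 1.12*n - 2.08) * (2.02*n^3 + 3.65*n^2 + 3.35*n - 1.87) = 18.7052*n^5 + 31.5366*n^4 + 22.7314*n^3 - 28.6602*n^2 - 4.8736*n + 3.8896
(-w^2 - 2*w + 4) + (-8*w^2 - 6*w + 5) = -9*w^2 - 8*w + 9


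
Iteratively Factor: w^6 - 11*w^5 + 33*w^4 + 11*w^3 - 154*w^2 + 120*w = (w + 2)*(w^5 - 13*w^4 + 59*w^3 - 107*w^2 + 60*w) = (w - 5)*(w + 2)*(w^4 - 8*w^3 + 19*w^2 - 12*w) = (w - 5)*(w - 3)*(w + 2)*(w^3 - 5*w^2 + 4*w) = (w - 5)*(w - 4)*(w - 3)*(w + 2)*(w^2 - w) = (w - 5)*(w - 4)*(w - 3)*(w - 1)*(w + 2)*(w)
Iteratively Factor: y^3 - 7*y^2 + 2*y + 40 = (y + 2)*(y^2 - 9*y + 20) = (y - 5)*(y + 2)*(y - 4)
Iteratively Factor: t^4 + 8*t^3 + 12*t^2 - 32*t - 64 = (t + 4)*(t^3 + 4*t^2 - 4*t - 16) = (t + 4)^2*(t^2 - 4) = (t + 2)*(t + 4)^2*(t - 2)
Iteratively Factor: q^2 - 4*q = (q)*(q - 4)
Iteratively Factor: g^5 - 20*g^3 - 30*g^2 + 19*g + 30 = (g - 5)*(g^4 + 5*g^3 + 5*g^2 - 5*g - 6) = (g - 5)*(g + 3)*(g^3 + 2*g^2 - g - 2) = (g - 5)*(g + 2)*(g + 3)*(g^2 - 1) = (g - 5)*(g + 1)*(g + 2)*(g + 3)*(g - 1)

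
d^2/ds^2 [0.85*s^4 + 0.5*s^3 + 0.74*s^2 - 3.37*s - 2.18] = 10.2*s^2 + 3.0*s + 1.48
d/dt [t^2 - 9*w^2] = 2*t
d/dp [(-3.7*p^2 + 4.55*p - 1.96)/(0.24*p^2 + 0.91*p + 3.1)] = (-4.459*p^2 - 21.9992*p + 15.8886)/(0.0576*p^4 + 0.4368*p^3 + 2.3161*p^2 + 5.642*p + 9.61)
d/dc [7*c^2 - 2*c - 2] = 14*c - 2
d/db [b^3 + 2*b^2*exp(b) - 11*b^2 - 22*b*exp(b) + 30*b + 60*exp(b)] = 2*b^2*exp(b) + 3*b^2 - 18*b*exp(b) - 22*b + 38*exp(b) + 30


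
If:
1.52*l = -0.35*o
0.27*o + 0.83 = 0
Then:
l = 0.71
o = -3.07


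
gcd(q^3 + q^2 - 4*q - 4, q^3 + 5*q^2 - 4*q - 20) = q^2 - 4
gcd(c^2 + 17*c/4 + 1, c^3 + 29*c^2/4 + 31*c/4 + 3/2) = c + 1/4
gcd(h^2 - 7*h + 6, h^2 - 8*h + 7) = h - 1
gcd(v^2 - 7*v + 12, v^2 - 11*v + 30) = 1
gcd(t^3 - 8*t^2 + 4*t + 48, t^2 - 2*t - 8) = t^2 - 2*t - 8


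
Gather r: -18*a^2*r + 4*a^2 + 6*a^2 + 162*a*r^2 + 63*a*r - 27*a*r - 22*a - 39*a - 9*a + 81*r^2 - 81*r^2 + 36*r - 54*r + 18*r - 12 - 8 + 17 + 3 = 10*a^2 + 162*a*r^2 - 70*a + r*(-18*a^2 + 36*a)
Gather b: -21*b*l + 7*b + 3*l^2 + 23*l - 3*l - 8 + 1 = b*(7 - 21*l) + 3*l^2 + 20*l - 7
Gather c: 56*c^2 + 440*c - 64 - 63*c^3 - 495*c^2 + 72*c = -63*c^3 - 439*c^2 + 512*c - 64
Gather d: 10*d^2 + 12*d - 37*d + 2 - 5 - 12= 10*d^2 - 25*d - 15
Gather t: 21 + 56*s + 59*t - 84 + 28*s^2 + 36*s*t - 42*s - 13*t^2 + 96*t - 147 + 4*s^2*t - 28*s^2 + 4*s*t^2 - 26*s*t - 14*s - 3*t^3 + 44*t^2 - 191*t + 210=-3*t^3 + t^2*(4*s + 31) + t*(4*s^2 + 10*s - 36)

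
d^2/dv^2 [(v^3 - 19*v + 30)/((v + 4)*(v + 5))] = 84/(v^3 + 12*v^2 + 48*v + 64)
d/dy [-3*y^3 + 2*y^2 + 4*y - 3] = -9*y^2 + 4*y + 4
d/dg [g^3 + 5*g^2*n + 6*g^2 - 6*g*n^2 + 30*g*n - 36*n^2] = 3*g^2 + 10*g*n + 12*g - 6*n^2 + 30*n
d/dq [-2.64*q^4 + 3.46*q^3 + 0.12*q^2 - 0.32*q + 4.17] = -10.56*q^3 + 10.38*q^2 + 0.24*q - 0.32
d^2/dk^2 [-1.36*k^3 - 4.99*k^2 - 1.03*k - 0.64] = -8.16*k - 9.98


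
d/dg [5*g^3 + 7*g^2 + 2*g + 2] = 15*g^2 + 14*g + 2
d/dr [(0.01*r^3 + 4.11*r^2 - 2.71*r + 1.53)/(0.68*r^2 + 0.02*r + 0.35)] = (0.0068*r^4 + 0.000399999999999956*r^3 + 1.9355*r^2 + 0.7962*r - 0.9791)/(0.4624*r^4 + 0.0272*r^3 + 0.4764*r^2 + 0.014*r + 0.1225)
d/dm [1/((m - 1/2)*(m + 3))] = 2*(-4*m - 5)/(4*m^4 + 20*m^3 + 13*m^2 - 30*m + 9)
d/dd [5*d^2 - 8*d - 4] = 10*d - 8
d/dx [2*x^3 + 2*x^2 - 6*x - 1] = 6*x^2 + 4*x - 6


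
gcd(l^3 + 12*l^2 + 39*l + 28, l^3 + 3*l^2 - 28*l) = l + 7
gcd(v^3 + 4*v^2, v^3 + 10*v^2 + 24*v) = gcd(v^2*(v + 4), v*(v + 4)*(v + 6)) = v^2 + 4*v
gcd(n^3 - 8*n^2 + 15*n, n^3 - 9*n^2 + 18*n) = n^2 - 3*n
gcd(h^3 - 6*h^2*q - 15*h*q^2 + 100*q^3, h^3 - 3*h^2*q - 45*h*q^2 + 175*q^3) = h^2 - 10*h*q + 25*q^2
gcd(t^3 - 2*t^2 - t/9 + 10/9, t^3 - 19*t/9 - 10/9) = t^2 - t - 10/9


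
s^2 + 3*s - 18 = (s - 3)*(s + 6)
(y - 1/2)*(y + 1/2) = y^2 - 1/4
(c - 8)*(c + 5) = c^2 - 3*c - 40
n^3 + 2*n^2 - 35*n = n*(n - 5)*(n + 7)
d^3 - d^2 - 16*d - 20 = (d - 5)*(d + 2)^2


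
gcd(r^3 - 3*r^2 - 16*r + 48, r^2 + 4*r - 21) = r - 3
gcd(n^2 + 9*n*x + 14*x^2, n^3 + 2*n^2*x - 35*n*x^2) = n + 7*x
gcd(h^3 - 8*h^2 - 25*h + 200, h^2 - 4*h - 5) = h - 5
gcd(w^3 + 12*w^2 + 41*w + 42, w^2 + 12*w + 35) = w + 7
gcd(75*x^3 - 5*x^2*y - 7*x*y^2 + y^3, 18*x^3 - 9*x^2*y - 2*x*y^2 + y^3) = 3*x + y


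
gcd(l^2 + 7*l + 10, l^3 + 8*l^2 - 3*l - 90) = l + 5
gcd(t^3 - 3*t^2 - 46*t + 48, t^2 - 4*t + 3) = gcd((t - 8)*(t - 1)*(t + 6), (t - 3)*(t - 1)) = t - 1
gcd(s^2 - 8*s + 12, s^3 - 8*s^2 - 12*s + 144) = s - 6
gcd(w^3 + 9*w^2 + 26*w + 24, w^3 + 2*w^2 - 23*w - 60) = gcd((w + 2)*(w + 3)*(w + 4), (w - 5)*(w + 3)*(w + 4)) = w^2 + 7*w + 12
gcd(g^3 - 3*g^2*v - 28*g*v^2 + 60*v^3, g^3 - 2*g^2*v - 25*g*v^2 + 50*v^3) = -g^2 - 3*g*v + 10*v^2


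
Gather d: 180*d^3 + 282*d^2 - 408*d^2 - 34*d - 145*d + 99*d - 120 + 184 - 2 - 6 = 180*d^3 - 126*d^2 - 80*d + 56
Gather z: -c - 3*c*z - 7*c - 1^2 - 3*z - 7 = -8*c + z*(-3*c - 3) - 8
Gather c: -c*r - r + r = -c*r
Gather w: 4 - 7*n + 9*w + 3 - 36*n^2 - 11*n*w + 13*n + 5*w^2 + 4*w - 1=-36*n^2 + 6*n + 5*w^2 + w*(13 - 11*n) + 6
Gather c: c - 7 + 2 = c - 5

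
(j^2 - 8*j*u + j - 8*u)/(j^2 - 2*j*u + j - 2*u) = (-j + 8*u)/(-j + 2*u)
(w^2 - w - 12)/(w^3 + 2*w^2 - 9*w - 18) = (w - 4)/(w^2 - w - 6)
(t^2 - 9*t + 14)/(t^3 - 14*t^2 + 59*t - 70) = 1/(t - 5)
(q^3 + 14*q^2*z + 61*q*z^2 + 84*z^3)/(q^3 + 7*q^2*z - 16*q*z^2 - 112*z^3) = (-q - 3*z)/(-q + 4*z)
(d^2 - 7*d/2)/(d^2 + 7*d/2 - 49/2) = d/(d + 7)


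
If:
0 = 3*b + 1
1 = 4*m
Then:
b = -1/3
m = 1/4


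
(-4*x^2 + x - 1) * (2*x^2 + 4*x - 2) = -8*x^4 - 14*x^3 + 10*x^2 - 6*x + 2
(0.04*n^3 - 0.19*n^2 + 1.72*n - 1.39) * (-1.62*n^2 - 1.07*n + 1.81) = -0.0648*n^5 + 0.265*n^4 - 2.5107*n^3 + 0.0674999999999997*n^2 + 4.6005*n - 2.5159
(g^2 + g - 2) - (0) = g^2 + g - 2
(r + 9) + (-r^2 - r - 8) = 1 - r^2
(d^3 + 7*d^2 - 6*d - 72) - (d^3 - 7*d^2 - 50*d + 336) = 14*d^2 + 44*d - 408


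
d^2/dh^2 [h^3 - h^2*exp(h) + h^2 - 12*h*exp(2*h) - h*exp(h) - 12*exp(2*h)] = -h^2*exp(h) - 48*h*exp(2*h) - 5*h*exp(h) + 6*h - 96*exp(2*h) - 4*exp(h) + 2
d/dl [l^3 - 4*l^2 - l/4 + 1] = 3*l^2 - 8*l - 1/4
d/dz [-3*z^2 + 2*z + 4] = 2 - 6*z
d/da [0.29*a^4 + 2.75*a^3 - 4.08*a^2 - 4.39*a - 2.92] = 1.16*a^3 + 8.25*a^2 - 8.16*a - 4.39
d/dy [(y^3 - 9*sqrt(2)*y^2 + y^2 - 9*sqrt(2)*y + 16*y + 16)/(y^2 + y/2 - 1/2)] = 2*(2*y^2 - 2*y - 32 + 9*sqrt(2))/(4*y^2 - 4*y + 1)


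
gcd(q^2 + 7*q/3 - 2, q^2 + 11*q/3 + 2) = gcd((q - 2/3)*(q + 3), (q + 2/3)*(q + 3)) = q + 3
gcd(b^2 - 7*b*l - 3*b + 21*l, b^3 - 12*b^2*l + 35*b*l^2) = b - 7*l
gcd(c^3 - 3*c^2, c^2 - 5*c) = c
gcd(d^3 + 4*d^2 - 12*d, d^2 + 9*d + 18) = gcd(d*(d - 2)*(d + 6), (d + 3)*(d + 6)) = d + 6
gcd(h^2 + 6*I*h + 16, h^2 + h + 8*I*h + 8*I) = h + 8*I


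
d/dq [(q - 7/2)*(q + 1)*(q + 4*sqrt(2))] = 3*q^2 - 5*q + 8*sqrt(2)*q - 10*sqrt(2) - 7/2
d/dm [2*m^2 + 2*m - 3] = 4*m + 2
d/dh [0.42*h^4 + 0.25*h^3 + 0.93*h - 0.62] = 1.68*h^3 + 0.75*h^2 + 0.93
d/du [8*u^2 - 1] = 16*u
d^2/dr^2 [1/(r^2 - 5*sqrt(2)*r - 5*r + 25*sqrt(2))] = 2*(-r^2 + 5*r + 5*sqrt(2)*r + (-2*r + 5 + 5*sqrt(2))^2 - 25*sqrt(2))/(r^2 - 5*sqrt(2)*r - 5*r + 25*sqrt(2))^3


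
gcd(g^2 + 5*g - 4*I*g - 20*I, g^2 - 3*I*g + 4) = g - 4*I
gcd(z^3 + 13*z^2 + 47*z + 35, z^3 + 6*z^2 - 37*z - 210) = z^2 + 12*z + 35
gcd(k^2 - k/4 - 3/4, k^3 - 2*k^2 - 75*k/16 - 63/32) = k + 3/4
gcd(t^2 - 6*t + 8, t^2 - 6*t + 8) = t^2 - 6*t + 8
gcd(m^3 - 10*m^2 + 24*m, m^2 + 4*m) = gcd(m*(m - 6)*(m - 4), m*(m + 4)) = m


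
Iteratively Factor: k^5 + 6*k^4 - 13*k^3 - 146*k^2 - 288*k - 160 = (k + 4)*(k^4 + 2*k^3 - 21*k^2 - 62*k - 40) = (k + 4)^2*(k^3 - 2*k^2 - 13*k - 10) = (k - 5)*(k + 4)^2*(k^2 + 3*k + 2) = (k - 5)*(k + 2)*(k + 4)^2*(k + 1)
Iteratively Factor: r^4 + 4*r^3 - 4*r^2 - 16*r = (r + 4)*(r^3 - 4*r) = r*(r + 4)*(r^2 - 4) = r*(r + 2)*(r + 4)*(r - 2)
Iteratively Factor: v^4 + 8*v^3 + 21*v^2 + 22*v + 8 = (v + 1)*(v^3 + 7*v^2 + 14*v + 8) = (v + 1)*(v + 2)*(v^2 + 5*v + 4) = (v + 1)*(v + 2)*(v + 4)*(v + 1)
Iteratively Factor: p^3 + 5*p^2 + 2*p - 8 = (p - 1)*(p^2 + 6*p + 8) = (p - 1)*(p + 2)*(p + 4)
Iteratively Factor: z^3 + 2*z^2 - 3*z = (z - 1)*(z^2 + 3*z) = z*(z - 1)*(z + 3)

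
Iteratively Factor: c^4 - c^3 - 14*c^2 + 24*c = (c + 4)*(c^3 - 5*c^2 + 6*c) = c*(c + 4)*(c^2 - 5*c + 6) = c*(c - 3)*(c + 4)*(c - 2)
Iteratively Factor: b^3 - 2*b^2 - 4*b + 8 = (b + 2)*(b^2 - 4*b + 4) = (b - 2)*(b + 2)*(b - 2)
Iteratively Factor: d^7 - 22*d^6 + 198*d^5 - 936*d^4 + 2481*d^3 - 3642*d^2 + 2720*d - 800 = (d - 1)*(d^6 - 21*d^5 + 177*d^4 - 759*d^3 + 1722*d^2 - 1920*d + 800) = (d - 4)*(d - 1)*(d^5 - 17*d^4 + 109*d^3 - 323*d^2 + 430*d - 200) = (d - 4)^2*(d - 1)*(d^4 - 13*d^3 + 57*d^2 - 95*d + 50) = (d - 4)^2*(d - 1)^2*(d^3 - 12*d^2 + 45*d - 50) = (d - 5)*(d - 4)^2*(d - 1)^2*(d^2 - 7*d + 10) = (d - 5)*(d - 4)^2*(d - 2)*(d - 1)^2*(d - 5)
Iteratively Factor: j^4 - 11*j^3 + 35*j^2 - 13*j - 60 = (j + 1)*(j^3 - 12*j^2 + 47*j - 60) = (j - 5)*(j + 1)*(j^2 - 7*j + 12) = (j - 5)*(j - 3)*(j + 1)*(j - 4)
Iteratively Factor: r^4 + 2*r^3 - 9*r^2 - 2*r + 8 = (r - 1)*(r^3 + 3*r^2 - 6*r - 8) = (r - 2)*(r - 1)*(r^2 + 5*r + 4) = (r - 2)*(r - 1)*(r + 4)*(r + 1)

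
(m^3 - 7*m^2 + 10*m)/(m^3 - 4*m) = (m - 5)/(m + 2)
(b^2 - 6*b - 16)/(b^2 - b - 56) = (b + 2)/(b + 7)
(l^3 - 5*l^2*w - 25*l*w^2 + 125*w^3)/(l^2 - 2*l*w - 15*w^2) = (l^2 - 25*w^2)/(l + 3*w)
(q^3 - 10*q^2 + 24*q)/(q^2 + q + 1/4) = 4*q*(q^2 - 10*q + 24)/(4*q^2 + 4*q + 1)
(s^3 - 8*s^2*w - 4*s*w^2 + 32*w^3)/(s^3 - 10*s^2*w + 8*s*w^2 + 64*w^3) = (s - 2*w)/(s - 4*w)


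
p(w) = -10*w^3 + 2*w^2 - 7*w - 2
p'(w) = -30*w^2 + 4*w - 7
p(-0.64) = 5.92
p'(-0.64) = -21.85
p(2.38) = -142.14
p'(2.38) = -167.41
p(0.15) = -3.04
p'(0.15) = -7.08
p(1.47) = -39.73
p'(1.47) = -65.95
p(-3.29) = 398.79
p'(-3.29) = -344.88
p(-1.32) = 33.72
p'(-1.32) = -64.55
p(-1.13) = 22.89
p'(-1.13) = -49.83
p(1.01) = -17.33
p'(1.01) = -33.56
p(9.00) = -7193.00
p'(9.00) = -2401.00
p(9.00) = -7193.00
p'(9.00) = -2401.00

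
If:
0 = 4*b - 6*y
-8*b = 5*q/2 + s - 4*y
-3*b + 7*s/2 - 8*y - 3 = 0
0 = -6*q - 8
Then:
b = 26/81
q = -4/3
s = 394/243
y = 52/243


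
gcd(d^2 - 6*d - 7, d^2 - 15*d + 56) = d - 7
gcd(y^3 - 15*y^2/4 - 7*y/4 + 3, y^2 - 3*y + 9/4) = 1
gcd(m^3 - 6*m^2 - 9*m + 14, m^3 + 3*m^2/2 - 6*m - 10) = m + 2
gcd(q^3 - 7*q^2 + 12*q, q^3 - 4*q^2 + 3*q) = q^2 - 3*q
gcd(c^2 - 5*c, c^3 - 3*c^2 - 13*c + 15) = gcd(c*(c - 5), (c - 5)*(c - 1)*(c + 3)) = c - 5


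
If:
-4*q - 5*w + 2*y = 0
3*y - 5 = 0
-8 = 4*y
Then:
No Solution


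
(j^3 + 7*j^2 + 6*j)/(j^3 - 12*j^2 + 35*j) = (j^2 + 7*j + 6)/(j^2 - 12*j + 35)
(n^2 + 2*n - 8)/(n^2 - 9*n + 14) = (n + 4)/(n - 7)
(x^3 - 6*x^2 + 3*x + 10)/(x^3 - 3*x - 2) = (x - 5)/(x + 1)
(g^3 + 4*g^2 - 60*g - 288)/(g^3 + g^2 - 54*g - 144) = (g + 6)/(g + 3)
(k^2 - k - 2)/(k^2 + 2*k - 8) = (k + 1)/(k + 4)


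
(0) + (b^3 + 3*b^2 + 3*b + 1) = b^3 + 3*b^2 + 3*b + 1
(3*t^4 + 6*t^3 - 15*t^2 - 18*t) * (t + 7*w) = 3*t^5 + 21*t^4*w + 6*t^4 + 42*t^3*w - 15*t^3 - 105*t^2*w - 18*t^2 - 126*t*w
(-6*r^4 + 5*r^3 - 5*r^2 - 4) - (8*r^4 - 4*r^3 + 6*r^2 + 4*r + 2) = -14*r^4 + 9*r^3 - 11*r^2 - 4*r - 6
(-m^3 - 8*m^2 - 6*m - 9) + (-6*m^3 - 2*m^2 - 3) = -7*m^3 - 10*m^2 - 6*m - 12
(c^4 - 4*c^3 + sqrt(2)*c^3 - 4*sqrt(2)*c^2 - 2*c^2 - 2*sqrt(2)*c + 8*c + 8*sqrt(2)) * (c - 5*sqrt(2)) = c^5 - 4*sqrt(2)*c^4 - 4*c^4 - 12*c^3 + 16*sqrt(2)*c^3 + 8*sqrt(2)*c^2 + 48*c^2 - 32*sqrt(2)*c + 20*c - 80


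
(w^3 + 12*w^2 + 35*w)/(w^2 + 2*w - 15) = w*(w + 7)/(w - 3)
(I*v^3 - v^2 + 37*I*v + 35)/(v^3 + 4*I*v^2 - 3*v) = (I*v^3 - v^2 + 37*I*v + 35)/(v*(v^2 + 4*I*v - 3))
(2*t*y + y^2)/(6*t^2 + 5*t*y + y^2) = y/(3*t + y)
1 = 1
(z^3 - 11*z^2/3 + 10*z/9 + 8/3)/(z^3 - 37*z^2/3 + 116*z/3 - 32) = (z + 2/3)/(z - 8)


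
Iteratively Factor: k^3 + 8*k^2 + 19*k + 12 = (k + 1)*(k^2 + 7*k + 12) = (k + 1)*(k + 3)*(k + 4)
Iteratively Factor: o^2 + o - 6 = (o - 2)*(o + 3)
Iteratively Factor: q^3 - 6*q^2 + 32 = (q - 4)*(q^2 - 2*q - 8) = (q - 4)^2*(q + 2)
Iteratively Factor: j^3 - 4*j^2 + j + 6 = (j - 3)*(j^2 - j - 2) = (j - 3)*(j + 1)*(j - 2)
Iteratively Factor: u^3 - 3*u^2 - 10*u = (u + 2)*(u^2 - 5*u) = u*(u + 2)*(u - 5)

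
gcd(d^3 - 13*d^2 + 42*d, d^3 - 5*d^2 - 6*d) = d^2 - 6*d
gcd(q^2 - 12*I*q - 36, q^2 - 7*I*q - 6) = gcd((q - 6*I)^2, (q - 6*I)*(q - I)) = q - 6*I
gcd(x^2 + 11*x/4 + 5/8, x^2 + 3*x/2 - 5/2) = x + 5/2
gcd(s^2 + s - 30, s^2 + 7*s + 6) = s + 6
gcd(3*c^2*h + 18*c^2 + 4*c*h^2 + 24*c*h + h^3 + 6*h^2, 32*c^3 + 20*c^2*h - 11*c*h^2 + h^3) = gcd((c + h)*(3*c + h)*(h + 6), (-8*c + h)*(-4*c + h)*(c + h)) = c + h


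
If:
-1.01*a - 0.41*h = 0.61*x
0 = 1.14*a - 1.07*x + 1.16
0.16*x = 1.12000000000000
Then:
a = 5.55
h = -24.09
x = 7.00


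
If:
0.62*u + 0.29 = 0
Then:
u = -0.47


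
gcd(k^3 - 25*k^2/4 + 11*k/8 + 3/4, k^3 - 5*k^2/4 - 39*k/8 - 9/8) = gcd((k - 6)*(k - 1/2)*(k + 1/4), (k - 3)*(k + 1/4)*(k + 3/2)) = k + 1/4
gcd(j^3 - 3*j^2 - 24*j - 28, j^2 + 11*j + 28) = 1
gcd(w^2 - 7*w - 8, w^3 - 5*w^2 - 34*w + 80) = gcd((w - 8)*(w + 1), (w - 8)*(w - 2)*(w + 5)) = w - 8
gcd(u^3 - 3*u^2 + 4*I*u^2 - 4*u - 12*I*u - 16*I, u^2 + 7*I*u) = 1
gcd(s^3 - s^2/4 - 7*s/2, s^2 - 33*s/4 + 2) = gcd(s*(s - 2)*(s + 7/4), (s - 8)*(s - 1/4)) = 1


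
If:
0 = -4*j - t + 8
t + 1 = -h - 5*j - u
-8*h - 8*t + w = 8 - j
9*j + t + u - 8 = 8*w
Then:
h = -268*w - 9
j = -65*w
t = 260*w + 8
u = 333*w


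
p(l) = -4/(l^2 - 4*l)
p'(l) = -4*(4 - 2*l)/(l^2 - 4*l)^2 = 8*(l - 2)/(l^2*(l - 4)^2)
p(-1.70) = -0.41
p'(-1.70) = -0.32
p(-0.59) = -1.48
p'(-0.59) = -2.83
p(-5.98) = -0.07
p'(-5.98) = -0.02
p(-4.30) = -0.11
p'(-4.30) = -0.04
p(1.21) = 1.18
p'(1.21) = -0.55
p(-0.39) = -2.34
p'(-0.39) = -6.52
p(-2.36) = -0.27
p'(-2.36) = -0.15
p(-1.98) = -0.34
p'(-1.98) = -0.23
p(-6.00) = -0.07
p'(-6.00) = -0.02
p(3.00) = 1.33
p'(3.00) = 0.89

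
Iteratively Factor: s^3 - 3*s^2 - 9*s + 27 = (s - 3)*(s^2 - 9) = (s - 3)^2*(s + 3)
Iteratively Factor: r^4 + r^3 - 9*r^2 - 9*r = (r - 3)*(r^3 + 4*r^2 + 3*r) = (r - 3)*(r + 3)*(r^2 + r) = r*(r - 3)*(r + 3)*(r + 1)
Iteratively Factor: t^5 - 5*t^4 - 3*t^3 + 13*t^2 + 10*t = (t - 5)*(t^4 - 3*t^2 - 2*t) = (t - 5)*(t - 2)*(t^3 + 2*t^2 + t) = (t - 5)*(t - 2)*(t + 1)*(t^2 + t) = (t - 5)*(t - 2)*(t + 1)^2*(t)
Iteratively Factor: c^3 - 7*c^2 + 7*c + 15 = (c - 5)*(c^2 - 2*c - 3) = (c - 5)*(c - 3)*(c + 1)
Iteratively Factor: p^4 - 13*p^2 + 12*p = (p - 1)*(p^3 + p^2 - 12*p) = (p - 3)*(p - 1)*(p^2 + 4*p) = (p - 3)*(p - 1)*(p + 4)*(p)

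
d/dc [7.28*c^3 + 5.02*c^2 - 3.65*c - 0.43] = 21.84*c^2 + 10.04*c - 3.65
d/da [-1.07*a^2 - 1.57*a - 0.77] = -2.14*a - 1.57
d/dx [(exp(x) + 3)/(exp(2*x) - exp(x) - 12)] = -exp(x)/(exp(2*x) - 8*exp(x) + 16)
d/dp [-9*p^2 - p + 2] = -18*p - 1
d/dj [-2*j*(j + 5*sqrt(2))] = -4*j - 10*sqrt(2)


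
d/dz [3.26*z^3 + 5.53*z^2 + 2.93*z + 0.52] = 9.78*z^2 + 11.06*z + 2.93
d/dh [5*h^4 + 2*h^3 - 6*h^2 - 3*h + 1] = 20*h^3 + 6*h^2 - 12*h - 3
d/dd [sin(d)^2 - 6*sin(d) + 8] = 2*(sin(d) - 3)*cos(d)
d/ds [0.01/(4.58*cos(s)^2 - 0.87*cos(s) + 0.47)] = (0.0916*cos(s) - 0.0087)*sin(s)/(4.58*cos(s)^2 - 0.87*cos(s) + 0.47)^2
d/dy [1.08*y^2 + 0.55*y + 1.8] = 2.16*y + 0.55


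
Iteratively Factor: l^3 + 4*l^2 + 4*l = (l + 2)*(l^2 + 2*l) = l*(l + 2)*(l + 2)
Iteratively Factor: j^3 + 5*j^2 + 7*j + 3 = (j + 1)*(j^2 + 4*j + 3) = (j + 1)*(j + 3)*(j + 1)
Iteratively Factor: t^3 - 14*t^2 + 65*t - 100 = (t - 5)*(t^2 - 9*t + 20) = (t - 5)*(t - 4)*(t - 5)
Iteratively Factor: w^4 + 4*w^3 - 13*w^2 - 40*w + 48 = (w + 4)*(w^3 - 13*w + 12) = (w - 3)*(w + 4)*(w^2 + 3*w - 4) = (w - 3)*(w - 1)*(w + 4)*(w + 4)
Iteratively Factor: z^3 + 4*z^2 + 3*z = (z)*(z^2 + 4*z + 3) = z*(z + 3)*(z + 1)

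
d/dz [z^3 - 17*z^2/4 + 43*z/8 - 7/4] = 3*z^2 - 17*z/2 + 43/8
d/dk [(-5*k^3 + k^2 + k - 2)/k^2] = (-5*k^3 - k + 4)/k^3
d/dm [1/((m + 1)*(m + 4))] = (-2*m - 5)/(m^4 + 10*m^3 + 33*m^2 + 40*m + 16)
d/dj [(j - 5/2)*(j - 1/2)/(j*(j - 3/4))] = (36*j^2 - 40*j + 15)/(j^2*(16*j^2 - 24*j + 9))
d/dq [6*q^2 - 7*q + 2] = 12*q - 7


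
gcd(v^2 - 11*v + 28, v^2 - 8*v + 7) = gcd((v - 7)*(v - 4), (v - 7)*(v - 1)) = v - 7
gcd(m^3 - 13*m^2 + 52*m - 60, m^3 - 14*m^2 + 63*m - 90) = m^2 - 11*m + 30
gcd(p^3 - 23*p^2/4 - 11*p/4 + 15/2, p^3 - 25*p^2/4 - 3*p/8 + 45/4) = p^2 - 19*p/4 - 15/2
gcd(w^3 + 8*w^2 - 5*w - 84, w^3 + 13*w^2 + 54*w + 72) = w + 4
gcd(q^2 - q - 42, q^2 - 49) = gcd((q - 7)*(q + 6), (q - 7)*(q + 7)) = q - 7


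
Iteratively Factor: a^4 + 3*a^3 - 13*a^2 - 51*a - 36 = (a + 3)*(a^3 - 13*a - 12) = (a - 4)*(a + 3)*(a^2 + 4*a + 3) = (a - 4)*(a + 3)^2*(a + 1)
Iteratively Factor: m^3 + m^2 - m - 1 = (m + 1)*(m^2 - 1) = (m - 1)*(m + 1)*(m + 1)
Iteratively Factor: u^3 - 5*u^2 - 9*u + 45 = (u - 5)*(u^2 - 9) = (u - 5)*(u - 3)*(u + 3)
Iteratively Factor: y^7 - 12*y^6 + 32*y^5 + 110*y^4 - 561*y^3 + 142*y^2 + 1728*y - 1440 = (y - 3)*(y^6 - 9*y^5 + 5*y^4 + 125*y^3 - 186*y^2 - 416*y + 480) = (y - 3)*(y - 1)*(y^5 - 8*y^4 - 3*y^3 + 122*y^2 - 64*y - 480) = (y - 4)*(y - 3)*(y - 1)*(y^4 - 4*y^3 - 19*y^2 + 46*y + 120) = (y - 5)*(y - 4)*(y - 3)*(y - 1)*(y^3 + y^2 - 14*y - 24) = (y - 5)*(y - 4)^2*(y - 3)*(y - 1)*(y^2 + 5*y + 6) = (y - 5)*(y - 4)^2*(y - 3)*(y - 1)*(y + 3)*(y + 2)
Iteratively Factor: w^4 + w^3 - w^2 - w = (w)*(w^3 + w^2 - w - 1) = w*(w + 1)*(w^2 - 1) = w*(w + 1)^2*(w - 1)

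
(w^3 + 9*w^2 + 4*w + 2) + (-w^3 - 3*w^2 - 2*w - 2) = 6*w^2 + 2*w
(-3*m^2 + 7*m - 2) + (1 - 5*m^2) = -8*m^2 + 7*m - 1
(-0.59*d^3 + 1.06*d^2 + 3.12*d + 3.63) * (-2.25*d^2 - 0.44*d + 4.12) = 1.3275*d^5 - 2.1254*d^4 - 9.9172*d^3 - 5.1731*d^2 + 11.2572*d + 14.9556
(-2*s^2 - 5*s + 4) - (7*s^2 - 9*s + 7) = -9*s^2 + 4*s - 3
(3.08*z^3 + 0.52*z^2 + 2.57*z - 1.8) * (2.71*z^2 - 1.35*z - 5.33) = 8.3468*z^5 - 2.7488*z^4 - 10.1537*z^3 - 11.1191*z^2 - 11.2681*z + 9.594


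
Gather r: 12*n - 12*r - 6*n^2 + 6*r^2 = -6*n^2 + 12*n + 6*r^2 - 12*r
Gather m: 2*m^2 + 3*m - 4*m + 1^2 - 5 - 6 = 2*m^2 - m - 10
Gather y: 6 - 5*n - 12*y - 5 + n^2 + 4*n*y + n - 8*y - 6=n^2 - 4*n + y*(4*n - 20) - 5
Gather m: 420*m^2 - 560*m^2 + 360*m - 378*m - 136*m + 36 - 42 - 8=-140*m^2 - 154*m - 14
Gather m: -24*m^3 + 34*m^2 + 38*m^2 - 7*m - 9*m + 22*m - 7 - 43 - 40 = -24*m^3 + 72*m^2 + 6*m - 90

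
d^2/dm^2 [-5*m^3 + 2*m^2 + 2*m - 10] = 4 - 30*m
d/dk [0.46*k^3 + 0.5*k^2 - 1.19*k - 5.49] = 1.38*k^2 + 1.0*k - 1.19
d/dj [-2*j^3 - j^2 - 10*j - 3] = -6*j^2 - 2*j - 10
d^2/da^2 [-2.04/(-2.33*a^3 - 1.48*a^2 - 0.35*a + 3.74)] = (-(28.5192*a + 6.0384)*(2.33*a^3 + 1.48*a^2 + 0.35*a - 3.74) + 2.04*(6.99*a^2 + 2.96*a + 0.35)*(13.98*a^2 + 5.92*a + 0.7))/(2.33*a^3 + 1.48*a^2 + 0.35*a - 3.74)^3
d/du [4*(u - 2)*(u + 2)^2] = 4*(u + 2)*(3*u - 2)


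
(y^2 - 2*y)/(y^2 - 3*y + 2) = y/(y - 1)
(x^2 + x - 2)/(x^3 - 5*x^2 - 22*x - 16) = (x - 1)/(x^2 - 7*x - 8)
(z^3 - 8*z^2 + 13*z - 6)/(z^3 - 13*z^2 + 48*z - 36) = (z - 1)/(z - 6)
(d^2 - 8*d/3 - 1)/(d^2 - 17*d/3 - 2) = (d - 3)/(d - 6)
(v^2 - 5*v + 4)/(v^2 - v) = (v - 4)/v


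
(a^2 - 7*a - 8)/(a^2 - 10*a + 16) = (a + 1)/(a - 2)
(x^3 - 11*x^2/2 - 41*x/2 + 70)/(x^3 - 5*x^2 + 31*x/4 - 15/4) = 2*(x^2 - 3*x - 28)/(2*x^2 - 5*x + 3)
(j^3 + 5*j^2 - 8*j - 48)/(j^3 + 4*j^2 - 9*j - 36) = (j + 4)/(j + 3)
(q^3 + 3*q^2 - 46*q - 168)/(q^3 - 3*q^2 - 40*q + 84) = (q + 4)/(q - 2)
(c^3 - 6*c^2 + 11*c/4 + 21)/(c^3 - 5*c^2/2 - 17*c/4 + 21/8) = 2*(c - 4)/(2*c - 1)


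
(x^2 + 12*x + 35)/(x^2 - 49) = (x + 5)/(x - 7)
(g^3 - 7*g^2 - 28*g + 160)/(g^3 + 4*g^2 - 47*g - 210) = (g^2 - 12*g + 32)/(g^2 - g - 42)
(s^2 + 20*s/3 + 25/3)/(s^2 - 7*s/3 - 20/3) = (s + 5)/(s - 4)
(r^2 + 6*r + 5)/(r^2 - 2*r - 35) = (r + 1)/(r - 7)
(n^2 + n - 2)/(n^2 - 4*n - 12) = (n - 1)/(n - 6)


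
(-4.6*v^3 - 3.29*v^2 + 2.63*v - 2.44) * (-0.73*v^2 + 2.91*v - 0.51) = 3.358*v^5 - 10.9843*v^4 - 9.1478*v^3 + 11.1124*v^2 - 8.4417*v + 1.2444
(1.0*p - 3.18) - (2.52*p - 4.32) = 1.14 - 1.52*p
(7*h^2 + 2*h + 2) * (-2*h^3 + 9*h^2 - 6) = -14*h^5 + 59*h^4 + 14*h^3 - 24*h^2 - 12*h - 12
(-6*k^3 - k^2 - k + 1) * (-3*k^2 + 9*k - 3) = 18*k^5 - 51*k^4 + 12*k^3 - 9*k^2 + 12*k - 3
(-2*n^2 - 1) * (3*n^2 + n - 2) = -6*n^4 - 2*n^3 + n^2 - n + 2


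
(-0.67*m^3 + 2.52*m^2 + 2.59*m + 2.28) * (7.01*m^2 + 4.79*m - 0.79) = -4.6967*m^5 + 14.4559*m^4 + 30.756*m^3 + 26.3981*m^2 + 8.8751*m - 1.8012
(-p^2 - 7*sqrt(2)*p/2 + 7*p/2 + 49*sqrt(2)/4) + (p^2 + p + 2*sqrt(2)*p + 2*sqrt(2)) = -3*sqrt(2)*p/2 + 9*p/2 + 57*sqrt(2)/4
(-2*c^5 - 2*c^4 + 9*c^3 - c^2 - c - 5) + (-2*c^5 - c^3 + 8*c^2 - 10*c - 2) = -4*c^5 - 2*c^4 + 8*c^3 + 7*c^2 - 11*c - 7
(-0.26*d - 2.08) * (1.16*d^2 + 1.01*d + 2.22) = -0.3016*d^3 - 2.6754*d^2 - 2.678*d - 4.6176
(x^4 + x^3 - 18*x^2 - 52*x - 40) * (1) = x^4 + x^3 - 18*x^2 - 52*x - 40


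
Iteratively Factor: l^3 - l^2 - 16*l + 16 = (l - 4)*(l^2 + 3*l - 4) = (l - 4)*(l - 1)*(l + 4)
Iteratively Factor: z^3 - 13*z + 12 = (z + 4)*(z^2 - 4*z + 3) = (z - 1)*(z + 4)*(z - 3)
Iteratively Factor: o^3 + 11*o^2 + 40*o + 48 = (o + 3)*(o^2 + 8*o + 16) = (o + 3)*(o + 4)*(o + 4)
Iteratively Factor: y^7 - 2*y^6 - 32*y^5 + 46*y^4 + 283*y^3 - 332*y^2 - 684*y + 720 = (y + 4)*(y^6 - 6*y^5 - 8*y^4 + 78*y^3 - 29*y^2 - 216*y + 180) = (y - 5)*(y + 4)*(y^5 - y^4 - 13*y^3 + 13*y^2 + 36*y - 36) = (y - 5)*(y + 2)*(y + 4)*(y^4 - 3*y^3 - 7*y^2 + 27*y - 18) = (y - 5)*(y - 3)*(y + 2)*(y + 4)*(y^3 - 7*y + 6) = (y - 5)*(y - 3)*(y - 2)*(y + 2)*(y + 4)*(y^2 + 2*y - 3) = (y - 5)*(y - 3)*(y - 2)*(y - 1)*(y + 2)*(y + 4)*(y + 3)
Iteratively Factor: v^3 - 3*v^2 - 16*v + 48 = (v - 3)*(v^2 - 16) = (v - 4)*(v - 3)*(v + 4)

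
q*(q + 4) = q^2 + 4*q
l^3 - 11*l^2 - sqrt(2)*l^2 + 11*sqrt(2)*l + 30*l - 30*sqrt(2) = (l - 6)*(l - 5)*(l - sqrt(2))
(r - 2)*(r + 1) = r^2 - r - 2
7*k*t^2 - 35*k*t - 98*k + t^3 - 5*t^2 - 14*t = (7*k + t)*(t - 7)*(t + 2)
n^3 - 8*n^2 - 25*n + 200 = (n - 8)*(n - 5)*(n + 5)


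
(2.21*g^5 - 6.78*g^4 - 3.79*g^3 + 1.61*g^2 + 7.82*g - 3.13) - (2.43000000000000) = 2.21*g^5 - 6.78*g^4 - 3.79*g^3 + 1.61*g^2 + 7.82*g - 5.56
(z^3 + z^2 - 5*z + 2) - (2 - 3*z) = z^3 + z^2 - 2*z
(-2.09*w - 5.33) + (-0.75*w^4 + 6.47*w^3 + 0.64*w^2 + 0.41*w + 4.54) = -0.75*w^4 + 6.47*w^3 + 0.64*w^2 - 1.68*w - 0.79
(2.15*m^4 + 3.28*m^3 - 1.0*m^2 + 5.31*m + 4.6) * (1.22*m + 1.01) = 2.623*m^5 + 6.1731*m^4 + 2.0928*m^3 + 5.4682*m^2 + 10.9751*m + 4.646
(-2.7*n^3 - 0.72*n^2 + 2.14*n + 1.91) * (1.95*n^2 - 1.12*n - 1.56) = -5.265*n^5 + 1.62*n^4 + 9.1914*n^3 + 2.4509*n^2 - 5.4776*n - 2.9796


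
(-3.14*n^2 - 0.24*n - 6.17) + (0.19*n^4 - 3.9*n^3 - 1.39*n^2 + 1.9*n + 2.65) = 0.19*n^4 - 3.9*n^3 - 4.53*n^2 + 1.66*n - 3.52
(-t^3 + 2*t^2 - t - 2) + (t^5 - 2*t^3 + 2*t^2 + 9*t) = t^5 - 3*t^3 + 4*t^2 + 8*t - 2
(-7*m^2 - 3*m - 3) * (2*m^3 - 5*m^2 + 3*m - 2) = -14*m^5 + 29*m^4 - 12*m^3 + 20*m^2 - 3*m + 6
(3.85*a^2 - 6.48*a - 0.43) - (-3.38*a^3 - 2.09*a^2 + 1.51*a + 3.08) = 3.38*a^3 + 5.94*a^2 - 7.99*a - 3.51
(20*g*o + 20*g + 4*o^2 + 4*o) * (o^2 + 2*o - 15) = 20*g*o^3 + 60*g*o^2 - 260*g*o - 300*g + 4*o^4 + 12*o^3 - 52*o^2 - 60*o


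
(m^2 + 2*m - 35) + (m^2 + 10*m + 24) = 2*m^2 + 12*m - 11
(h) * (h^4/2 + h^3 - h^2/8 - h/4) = h^5/2 + h^4 - h^3/8 - h^2/4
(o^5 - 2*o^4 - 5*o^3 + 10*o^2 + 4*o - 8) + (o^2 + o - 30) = o^5 - 2*o^4 - 5*o^3 + 11*o^2 + 5*o - 38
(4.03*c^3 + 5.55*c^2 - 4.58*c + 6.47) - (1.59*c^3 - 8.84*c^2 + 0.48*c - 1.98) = 2.44*c^3 + 14.39*c^2 - 5.06*c + 8.45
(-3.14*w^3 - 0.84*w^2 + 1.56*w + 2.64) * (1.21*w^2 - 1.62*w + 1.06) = -3.7994*w^5 + 4.0704*w^4 - 0.0800000000000003*w^3 - 0.2232*w^2 - 2.6232*w + 2.7984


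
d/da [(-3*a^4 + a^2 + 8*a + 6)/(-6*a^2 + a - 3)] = (36*a^5 - 9*a^4 + 36*a^3 + 49*a^2 + 66*a - 30)/(36*a^4 - 12*a^3 + 37*a^2 - 6*a + 9)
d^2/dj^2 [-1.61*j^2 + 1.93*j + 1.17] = -3.22000000000000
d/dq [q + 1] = 1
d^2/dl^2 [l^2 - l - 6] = 2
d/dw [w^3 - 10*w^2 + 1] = w*(3*w - 20)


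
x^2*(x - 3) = x^3 - 3*x^2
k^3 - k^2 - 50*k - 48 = (k - 8)*(k + 1)*(k + 6)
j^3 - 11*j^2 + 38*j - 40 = (j - 5)*(j - 4)*(j - 2)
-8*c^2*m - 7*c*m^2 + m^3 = m*(-8*c + m)*(c + m)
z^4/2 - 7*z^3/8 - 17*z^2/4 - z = z*(z/2 + 1)*(z - 4)*(z + 1/4)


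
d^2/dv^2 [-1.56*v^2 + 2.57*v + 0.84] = -3.12000000000000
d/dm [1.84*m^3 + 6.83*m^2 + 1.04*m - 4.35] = 5.52*m^2 + 13.66*m + 1.04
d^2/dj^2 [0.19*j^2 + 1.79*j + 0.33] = 0.380000000000000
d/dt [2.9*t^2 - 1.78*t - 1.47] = 5.8*t - 1.78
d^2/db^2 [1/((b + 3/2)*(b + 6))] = 4*(4*(b + 6)^2 + 2*(b + 6)*(2*b + 3) + (2*b + 3)^2)/((b + 6)^3*(2*b + 3)^3)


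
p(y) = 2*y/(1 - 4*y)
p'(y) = 8*y/(1 - 4*y)^2 + 2/(1 - 4*y)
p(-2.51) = -0.45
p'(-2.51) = 0.02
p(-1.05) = -0.40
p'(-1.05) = 0.07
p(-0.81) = -0.38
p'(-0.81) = 0.11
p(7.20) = -0.52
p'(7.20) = 0.00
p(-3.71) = -0.47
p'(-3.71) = 0.01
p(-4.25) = -0.47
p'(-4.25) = 0.01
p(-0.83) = -0.38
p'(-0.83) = 0.11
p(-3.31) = -0.46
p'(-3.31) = 0.01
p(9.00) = -0.51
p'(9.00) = 0.00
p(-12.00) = -0.49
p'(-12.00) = 0.00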